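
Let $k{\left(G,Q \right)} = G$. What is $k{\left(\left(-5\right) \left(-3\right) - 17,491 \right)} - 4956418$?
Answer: $-4956420$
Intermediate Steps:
$k{\left(\left(-5\right) \left(-3\right) - 17,491 \right)} - 4956418 = \left(\left(-5\right) \left(-3\right) - 17\right) - 4956418 = \left(15 - 17\right) - 4956418 = -2 - 4956418 = -4956420$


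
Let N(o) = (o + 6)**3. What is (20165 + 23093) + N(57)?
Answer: 293305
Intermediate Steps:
N(o) = (6 + o)**3
(20165 + 23093) + N(57) = (20165 + 23093) + (6 + 57)**3 = 43258 + 63**3 = 43258 + 250047 = 293305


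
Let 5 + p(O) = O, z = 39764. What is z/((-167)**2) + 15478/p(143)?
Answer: 218576687/1924341 ≈ 113.59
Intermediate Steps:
p(O) = -5 + O
z/((-167)**2) + 15478/p(143) = 39764/((-167)**2) + 15478/(-5 + 143) = 39764/27889 + 15478/138 = 39764*(1/27889) + 15478*(1/138) = 39764/27889 + 7739/69 = 218576687/1924341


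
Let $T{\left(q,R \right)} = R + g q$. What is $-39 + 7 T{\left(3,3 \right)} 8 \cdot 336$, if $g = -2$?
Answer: $-56487$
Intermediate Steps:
$T{\left(q,R \right)} = R - 2 q$
$-39 + 7 T{\left(3,3 \right)} 8 \cdot 336 = -39 + 7 \left(3 - 6\right) 8 \cdot 336 = -39 + 7 \left(-3\right) 8 \cdot 336 = -39 + \left(-21\right) 8 \cdot 336 = -39 - 56448 = -56487$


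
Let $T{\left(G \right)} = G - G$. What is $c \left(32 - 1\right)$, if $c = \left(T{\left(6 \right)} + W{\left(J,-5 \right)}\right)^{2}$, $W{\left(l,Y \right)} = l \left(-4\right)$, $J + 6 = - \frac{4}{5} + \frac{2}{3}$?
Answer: $\frac{4198144}{225} \approx 18658.0$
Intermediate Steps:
$T{\left(G \right)} = 0$
$J = - \frac{92}{15}$ ($J = -6 + \left(- \frac{4}{5} + \frac{2}{3}\right) = -6 - \frac{2}{15} = - \frac{92}{15} \approx -6.1333$)
$W{\left(l,Y \right)} = - 4 l$
$c = \frac{135424}{225}$ ($c = \left(0 - - \frac{368}{15}\right)^{2} = \left(0 + \frac{368}{15}\right)^{2} = \left(\frac{368}{15}\right)^{2} = \frac{135424}{225} \approx 601.88$)
$c \left(32 - 1\right) = \frac{135424 \left(32 - 1\right)}{225} = \frac{135424}{225} \cdot 31 = \frac{4198144}{225}$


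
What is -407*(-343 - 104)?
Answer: 181929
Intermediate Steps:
-407*(-343 - 104) = -407*(-447) = 181929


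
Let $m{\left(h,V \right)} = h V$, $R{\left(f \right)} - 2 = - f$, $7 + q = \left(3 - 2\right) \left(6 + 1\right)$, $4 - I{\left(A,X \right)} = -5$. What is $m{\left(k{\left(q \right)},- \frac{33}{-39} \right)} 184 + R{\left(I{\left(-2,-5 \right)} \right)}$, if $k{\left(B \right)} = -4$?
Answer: $- \frac{8187}{13} \approx -629.77$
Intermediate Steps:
$I{\left(A,X \right)} = 9$ ($I{\left(A,X \right)} = 4 - -5 = 4 + 5 = 9$)
$q = 0$ ($q = -7 + \left(3 - 2\right) \left(6 + 1\right) = -7 + 1 \cdot 7 = -7 + 7 = 0$)
$R{\left(f \right)} = 2 - f$
$m{\left(h,V \right)} = V h$
$m{\left(k{\left(q \right)},- \frac{33}{-39} \right)} 184 + R{\left(I{\left(-2,-5 \right)} \right)} = - \frac{33}{-39} \left(-4\right) 184 + \left(2 - 9\right) = \left(-33\right) \left(- \frac{1}{39}\right) \left(-4\right) 184 + \left(2 - 9\right) = \frac{11}{13} \left(-4\right) 184 - 7 = \left(- \frac{44}{13}\right) 184 - 7 = - \frac{8096}{13} - 7 = - \frac{8187}{13}$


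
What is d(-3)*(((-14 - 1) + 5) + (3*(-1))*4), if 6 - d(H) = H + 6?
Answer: -66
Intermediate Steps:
d(H) = -H (d(H) = 6 - (H + 6) = 6 - (6 + H) = 6 + (-6 - H) = -H)
d(-3)*(((-14 - 1) + 5) + (3*(-1))*4) = (-1*(-3))*(((-14 - 1) + 5) + (3*(-1))*4) = 3*((-15 + 5) - 3*4) = 3*(-10 - 12) = 3*(-22) = -66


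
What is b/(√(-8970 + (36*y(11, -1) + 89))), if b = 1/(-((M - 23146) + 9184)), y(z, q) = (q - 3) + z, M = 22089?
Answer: I*√8629/70127883 ≈ 1.3246e-6*I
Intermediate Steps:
y(z, q) = -3 + q + z (y(z, q) = (-3 + q) + z = -3 + q + z)
b = -1/8127 (b = 1/(-((22089 - 23146) + 9184)) = 1/(-(-1057 + 9184)) = 1/(-1*8127) = 1/(-8127) = -1/8127 ≈ -0.00012305)
b/(√(-8970 + (36*y(11, -1) + 89))) = -1/(8127*√(-8970 + (36*(-3 - 1 + 11) + 89))) = -1/(8127*√(-8970 + (36*7 + 89))) = -1/(8127*√(-8970 + (252 + 89))) = -1/(8127*√(-8970 + 341)) = -(-I*√8629/8629)/8127 = -(-1)*I*√8629/70127883 = I*√8629/70127883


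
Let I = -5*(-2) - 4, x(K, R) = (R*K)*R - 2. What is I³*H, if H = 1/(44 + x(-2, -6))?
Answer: -36/5 ≈ -7.2000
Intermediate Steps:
x(K, R) = -2 + K*R² (x(K, R) = (K*R)*R - 2 = K*R² - 2 = -2 + K*R²)
H = -1/30 (H = 1/(44 + (-2 - 2*(-6)²)) = 1/(44 + (-2 - 2*36)) = 1/(44 + (-2 - 72)) = 1/(44 - 74) = 1/(-30) = -1/30 ≈ -0.033333)
I = 6 (I = 10 - 4 = 6)
I³*H = 6³*(-1/30) = 216*(-1/30) = -36/5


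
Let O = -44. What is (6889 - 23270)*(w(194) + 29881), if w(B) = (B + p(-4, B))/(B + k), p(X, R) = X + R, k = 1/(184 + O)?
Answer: -13295664875981/27161 ≈ -4.8951e+8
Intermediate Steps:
k = 1/140 (k = 1/(184 - 44) = 1/140 ≈ 0.0071429)
p(X, R) = R + X
w(B) = (-4 + 2*B)/(1/140 + B) (w(B) = (B + (B - 4))/(B + 1/140) = (B + (-4 + B))/(1/140 + B) = (-4 + 2*B)/(1/140 + B))
(6889 - 23270)*(w(194) + 29881) = (6889 - 23270)*(280*(-2 + 194)/(1 + 140*194) + 29881) = -16381*(280*192/(1 + 27160) + 29881) = -16381*(280*192/27161 + 29881) = -16381*(280*(1/27161)*192 + 29881) = -16381*(53760/27161 + 29881) = -16381*811651601/27161 = -13295664875981/27161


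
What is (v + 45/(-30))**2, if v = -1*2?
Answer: 49/4 ≈ 12.250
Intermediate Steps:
v = -2
(v + 45/(-30))**2 = (-2 + 45/(-30))**2 = (-2 + 45*(-1/30))**2 = (-2 - 3/2)**2 = (-7/2)**2 = 49/4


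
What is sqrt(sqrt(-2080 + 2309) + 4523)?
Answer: sqrt(4523 + sqrt(229)) ≈ 67.366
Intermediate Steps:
sqrt(sqrt(-2080 + 2309) + 4523) = sqrt(sqrt(229) + 4523) = sqrt(4523 + sqrt(229))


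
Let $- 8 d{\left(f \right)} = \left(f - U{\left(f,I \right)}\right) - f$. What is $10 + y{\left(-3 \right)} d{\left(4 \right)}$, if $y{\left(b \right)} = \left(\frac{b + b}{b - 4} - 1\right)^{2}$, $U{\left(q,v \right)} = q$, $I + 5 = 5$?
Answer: $\frac{981}{98} \approx 10.01$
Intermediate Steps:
$I = 0$ ($I = -5 + 5 = 0$)
$d{\left(f \right)} = \frac{f}{8}$ ($d{\left(f \right)} = - \frac{\left(f - f\right) - f}{8} = - \frac{0 - f}{8} = - \frac{\left(-1\right) f}{8} = \frac{f}{8}$)
$y{\left(b \right)} = \left(-1 + \frac{2 b}{-4 + b}\right)^{2}$ ($y{\left(b \right)} = \left(\frac{2 b}{-4 + b} - 1\right)^{2} = \left(-1 + \frac{2 b}{-4 + b}\right)^{2}$)
$10 + y{\left(-3 \right)} d{\left(4 \right)} = 10 + \frac{\left(4 - 3\right)^{2}}{\left(-4 - 3\right)^{2}} \cdot \frac{1}{8} \cdot 4 = 10 + \frac{1^{2}}{49} \cdot \frac{1}{2} = 10 + \frac{1}{49} \cdot 1 \cdot \frac{1}{2} = 10 + \frac{1}{49} \cdot \frac{1}{2} = 10 + \frac{1}{98} = \frac{981}{98}$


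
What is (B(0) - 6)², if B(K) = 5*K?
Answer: 36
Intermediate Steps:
(B(0) - 6)² = (5*0 - 6)² = (0 - 6)² = (-6)² = 36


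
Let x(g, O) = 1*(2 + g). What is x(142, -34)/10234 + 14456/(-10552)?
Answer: -9151451/6749323 ≈ -1.3559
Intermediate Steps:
x(g, O) = 2 + g
x(142, -34)/10234 + 14456/(-10552) = (2 + 142)/10234 + 14456/(-10552) = 144*(1/10234) + 14456*(-1/10552) = 72/5117 - 1807/1319 = -9151451/6749323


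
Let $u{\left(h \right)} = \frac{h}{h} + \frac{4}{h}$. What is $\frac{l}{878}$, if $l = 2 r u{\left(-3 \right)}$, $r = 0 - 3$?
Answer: $\frac{1}{439} \approx 0.0022779$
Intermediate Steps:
$u{\left(h \right)} = 1 + \frac{4}{h}$
$r = -3$
$l = 2$ ($l = 2 \left(-3\right) \frac{4 - 3}{-3} = - 6 \left(\left(- \frac{1}{3}\right) 1\right) = \left(-6\right) \left(- \frac{1}{3}\right) = 2$)
$\frac{l}{878} = \frac{2}{878} = 2 \cdot \frac{1}{878} = \frac{1}{439}$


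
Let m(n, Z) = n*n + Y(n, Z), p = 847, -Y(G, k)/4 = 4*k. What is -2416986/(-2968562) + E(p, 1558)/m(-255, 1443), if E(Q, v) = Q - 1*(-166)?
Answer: 52184147594/62246292297 ≈ 0.83835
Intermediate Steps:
Y(G, k) = -16*k
E(Q, v) = 166 + Q (E(Q, v) = Q + 166 = 166 + Q)
m(n, Z) = n**2 - 16*Z (m(n, Z) = n*n - 16*Z = n**2 - 16*Z)
-2416986/(-2968562) + E(p, 1558)/m(-255, 1443) = -2416986/(-2968562) + (166 + 847)/((-255)**2 - 16*1443) = -2416986*(-1/2968562) + 1013/(65025 - 23088) = 1208493/1484281 + 1013/41937 = 52184147594/62246292297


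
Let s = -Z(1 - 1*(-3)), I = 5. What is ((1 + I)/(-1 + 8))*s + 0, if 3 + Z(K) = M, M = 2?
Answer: 6/7 ≈ 0.85714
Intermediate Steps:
Z(K) = -1 (Z(K) = -3 + 2 = -1)
s = 1 (s = -1*(-1) = 1)
((1 + I)/(-1 + 8))*s + 0 = ((1 + 5)/(-1 + 8))*1 + 0 = (6/7)*1 + 0 = 6/7 + 0 = 6/7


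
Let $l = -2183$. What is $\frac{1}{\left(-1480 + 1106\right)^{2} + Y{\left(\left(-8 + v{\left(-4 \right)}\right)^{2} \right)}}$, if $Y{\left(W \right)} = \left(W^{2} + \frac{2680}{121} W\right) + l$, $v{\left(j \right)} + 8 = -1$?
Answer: $\frac{121}{27541414} \approx 4.3934 \cdot 10^{-6}$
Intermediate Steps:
$v{\left(j \right)} = -9$ ($v{\left(j \right)} = -8 - 1 = -9$)
$Y{\left(W \right)} = -2183 + W^{2} + \frac{2680 W}{121}$ ($Y{\left(W \right)} = \left(W^{2} + \frac{2680}{121} W\right) - 2183 = \left(W^{2} + 2680 \cdot \frac{1}{121} W\right) - 2183 = \left(W^{2} + \frac{2680 W}{121}\right) - 2183 = -2183 + W^{2} + \frac{2680 W}{121}$)
$\frac{1}{\left(-1480 + 1106\right)^{2} + Y{\left(\left(-8 + v{\left(-4 \right)}\right)^{2} \right)}} = \frac{1}{\left(-1480 + 1106\right)^{2} + \left(-2183 + \left(\left(-8 - 9\right)^{2}\right)^{2} + \frac{2680 \left(-8 - 9\right)^{2}}{121}\right)} = \frac{1}{\left(-374\right)^{2} + \left(-2183 + \left(\left(-17\right)^{2}\right)^{2} + \frac{2680 \left(-17\right)^{2}}{121}\right)} = \frac{1}{139876 + \left(-2183 + 289^{2} + \frac{2680}{121} \cdot 289\right)} = \frac{1}{139876 + \left(-2183 + 83521 + \frac{774520}{121}\right)} = \frac{1}{139876 + \frac{10616418}{121}} = \frac{1}{\frac{27541414}{121}} = \frac{121}{27541414}$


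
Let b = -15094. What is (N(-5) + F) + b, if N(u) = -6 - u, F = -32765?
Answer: -47860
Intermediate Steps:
(N(-5) + F) + b = ((-6 - 1*(-5)) - 32765) - 15094 = ((-6 + 5) - 32765) - 15094 = (-1 - 32765) - 15094 = -32766 - 15094 = -47860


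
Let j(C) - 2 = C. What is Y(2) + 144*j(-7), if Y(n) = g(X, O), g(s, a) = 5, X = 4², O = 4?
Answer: -715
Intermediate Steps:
j(C) = 2 + C
X = 16
Y(n) = 5
Y(2) + 144*j(-7) = 5 + 144*(2 - 7) = 5 + 144*(-5) = 5 - 720 = -715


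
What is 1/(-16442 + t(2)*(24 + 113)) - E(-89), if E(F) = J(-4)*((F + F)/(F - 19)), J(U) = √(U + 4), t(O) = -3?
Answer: -1/16853 ≈ -5.9337e-5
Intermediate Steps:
J(U) = √(4 + U)
E(F) = 0 (E(F) = √(4 - 4)*((F + F)/(F - 19)) = √0*((2*F)/(-19 + F)) = 0*(2*F/(-19 + F)) = 0)
1/(-16442 + t(2)*(24 + 113)) - E(-89) = 1/(-16442 - 3*(24 + 113)) - 1*0 = 1/(-16442 - 3*137) + 0 = 1/(-16442 - 411) + 0 = 1/(-16853) + 0 = -1/16853 + 0 = -1/16853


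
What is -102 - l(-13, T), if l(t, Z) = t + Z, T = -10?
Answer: -79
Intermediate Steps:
l(t, Z) = Z + t
-102 - l(-13, T) = -102 - (-10 - 13) = -102 - 1*(-23) = -102 + 23 = -79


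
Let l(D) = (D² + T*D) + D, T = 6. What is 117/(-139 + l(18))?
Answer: 117/311 ≈ 0.37621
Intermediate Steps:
l(D) = D² + 7*D (l(D) = (D² + 6*D) + D = D² + 7*D)
117/(-139 + l(18)) = 117/(-139 + 18*(7 + 18)) = 117/(-139 + 18*25) = 117/(-139 + 450) = 117/311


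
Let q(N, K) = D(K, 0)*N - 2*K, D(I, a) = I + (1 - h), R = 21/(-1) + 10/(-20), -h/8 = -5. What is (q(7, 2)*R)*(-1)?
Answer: -11309/2 ≈ -5654.5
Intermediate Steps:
h = 40 (h = -8*(-5) = 40)
R = -43/2 (R = 21*(-1) + 10*(-1/20) = -21 - ½ = -43/2 ≈ -21.500)
D(I, a) = -39 + I (D(I, a) = I + (1 - 1*40) = I + (1 - 40) = I - 39 = -39 + I)
q(N, K) = -2*K + N*(-39 + K) (q(N, K) = (-39 + K)*N - 2*K = N*(-39 + K) - 2*K = -2*K + N*(-39 + K))
(q(7, 2)*R)*(-1) = ((-2*2 + 7*(-39 + 2))*(-43/2))*(-1) = ((-4 + 7*(-37))*(-43/2))*(-1) = ((-4 - 259)*(-43/2))*(-1) = -263*(-43/2)*(-1) = (11309/2)*(-1) = -11309/2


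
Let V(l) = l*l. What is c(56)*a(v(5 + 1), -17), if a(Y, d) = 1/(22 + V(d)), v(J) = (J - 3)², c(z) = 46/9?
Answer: 46/2799 ≈ 0.016434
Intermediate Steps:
c(z) = 46/9 (c(z) = 46*(⅑) = 46/9)
V(l) = l²
v(J) = (-3 + J)²
a(Y, d) = 1/(22 + d²)
c(56)*a(v(5 + 1), -17) = 46/(9*(22 + (-17)²)) = 46/(9*(22 + 289)) = (46/9)/311 = (46/9)*(1/311) = 46/2799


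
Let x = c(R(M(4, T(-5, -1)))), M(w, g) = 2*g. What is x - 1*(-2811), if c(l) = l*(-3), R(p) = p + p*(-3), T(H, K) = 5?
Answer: 2871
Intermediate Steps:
R(p) = -2*p (R(p) = p - 3*p = -2*p)
c(l) = -3*l
x = 60 (x = -(-6)*2*5 = -(-6)*10 = -3*(-20) = 60)
x - 1*(-2811) = 60 - 1*(-2811) = 60 + 2811 = 2871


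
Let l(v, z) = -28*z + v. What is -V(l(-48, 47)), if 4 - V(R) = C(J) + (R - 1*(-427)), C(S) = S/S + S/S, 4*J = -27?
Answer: -939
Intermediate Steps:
J = -27/4 (J = (¼)*(-27) = -27/4 ≈ -6.7500)
C(S) = 2 (C(S) = 1 + 1 = 2)
l(v, z) = v - 28*z
V(R) = -425 - R (V(R) = 4 - (2 + (R - 1*(-427))) = 4 - (2 + (R + 427)) = 4 - (2 + (427 + R)) = 4 - (429 + R) = 4 + (-429 - R) = -425 - R)
-V(l(-48, 47)) = -(-425 - (-48 - 28*47)) = -(-425 - (-48 - 1316)) = -(-425 - 1*(-1364)) = -(-425 + 1364) = -1*939 = -939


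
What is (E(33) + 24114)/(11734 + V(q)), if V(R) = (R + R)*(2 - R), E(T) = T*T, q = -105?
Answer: -25203/10736 ≈ -2.3475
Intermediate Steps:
E(T) = T²
V(R) = 2*R*(2 - R) (V(R) = (2*R)*(2 - R) = 2*R*(2 - R))
(E(33) + 24114)/(11734 + V(q)) = (33² + 24114)/(11734 + 2*(-105)*(2 - 1*(-105))) = (1089 + 24114)/(11734 + 2*(-105)*(2 + 105)) = 25203/(11734 + 2*(-105)*107) = 25203/(11734 - 22470) = 25203/(-10736) = 25203*(-1/10736) = -25203/10736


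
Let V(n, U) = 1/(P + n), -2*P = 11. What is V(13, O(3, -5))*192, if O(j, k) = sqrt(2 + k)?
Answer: 128/5 ≈ 25.600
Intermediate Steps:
P = -11/2 (P = -1/2*11 = -11/2 ≈ -5.5000)
V(n, U) = 1/(-11/2 + n)
V(13, O(3, -5))*192 = (2/(-11 + 2*13))*192 = (2/(-11 + 26))*192 = (2/15)*192 = 128/5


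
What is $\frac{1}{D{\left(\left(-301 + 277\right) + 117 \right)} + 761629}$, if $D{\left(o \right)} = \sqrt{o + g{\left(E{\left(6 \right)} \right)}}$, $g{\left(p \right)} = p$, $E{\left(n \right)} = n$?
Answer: $\frac{69239}{52734430322} - \frac{3 \sqrt{11}}{580078733542} \approx 1.313 \cdot 10^{-6}$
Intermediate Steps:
$D{\left(o \right)} = \sqrt{6 + o}$ ($D{\left(o \right)} = \sqrt{o + 6} = \sqrt{6 + o}$)
$\frac{1}{D{\left(\left(-301 + 277\right) + 117 \right)} + 761629} = \frac{1}{\sqrt{6 + \left(\left(-301 + 277\right) + 117\right)} + 761629} = \frac{1}{\sqrt{6 + \left(-24 + 117\right)} + 761629} = \frac{1}{\sqrt{6 + 93} + 761629} = \frac{1}{\sqrt{99} + 761629} = \frac{1}{3 \sqrt{11} + 761629} = \frac{1}{761629 + 3 \sqrt{11}}$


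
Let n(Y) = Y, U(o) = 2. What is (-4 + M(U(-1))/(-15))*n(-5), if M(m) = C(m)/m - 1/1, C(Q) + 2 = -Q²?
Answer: 56/3 ≈ 18.667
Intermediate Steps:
C(Q) = -2 - Q²
M(m) = -1 + (-2 - m²)/m (M(m) = (-2 - m²)/m - 1/1 = (-2 - m²)/m - 1*1 = (-2 - m²)/m - 1 = -1 + (-2 - m²)/m)
(-4 + M(U(-1))/(-15))*n(-5) = (-4 + (-1 - 1*2 - 2/2)/(-15))*(-5) = (-4 + (-1 - 2 - 2*½)*(-1/15))*(-5) = (-4 + (-1 - 2 - 1)*(-1/15))*(-5) = (-4 - 4*(-1/15))*(-5) = (-4 + 4/15)*(-5) = -56/15*(-5) = 56/3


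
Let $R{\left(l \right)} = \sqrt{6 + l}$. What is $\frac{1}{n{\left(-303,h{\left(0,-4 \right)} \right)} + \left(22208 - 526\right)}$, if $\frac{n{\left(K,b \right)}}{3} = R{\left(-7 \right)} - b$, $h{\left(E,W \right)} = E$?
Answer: $\frac{21682}{470109133} - \frac{3 i}{470109133} \approx 4.6121 \cdot 10^{-5} - 6.3815 \cdot 10^{-9} i$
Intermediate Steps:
$n{\left(K,b \right)} = - 3 b + 3 i$ ($n{\left(K,b \right)} = 3 \left(\sqrt{6 - 7} - b\right) = 3 \left(\sqrt{-1} - b\right) = 3 \left(i - b\right) = - 3 b + 3 i$)
$\frac{1}{n{\left(-303,h{\left(0,-4 \right)} \right)} + \left(22208 - 526\right)} = \frac{1}{\left(\left(-3\right) 0 + 3 i\right) + \left(22208 - 526\right)} = \frac{1}{\left(0 + 3 i\right) + \left(22208 - 526\right)} = \frac{1}{3 i + 21682} = \frac{1}{21682 + 3 i} = \frac{21682 - 3 i}{470109133}$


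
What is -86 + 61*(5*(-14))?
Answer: -4356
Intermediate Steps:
-86 + 61*(5*(-14)) = -86 + 61*(-70) = -86 - 4270 = -4356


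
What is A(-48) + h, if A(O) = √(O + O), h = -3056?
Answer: -3056 + 4*I*√6 ≈ -3056.0 + 9.798*I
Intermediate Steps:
A(O) = √2*√O (A(O) = √(2*O) = √2*√O)
A(-48) + h = √2*√(-48) - 3056 = √2*(4*I*√3) - 3056 = 4*I*√6 - 3056 = -3056 + 4*I*√6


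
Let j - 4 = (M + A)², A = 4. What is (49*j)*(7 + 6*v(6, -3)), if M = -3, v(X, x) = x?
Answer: -2695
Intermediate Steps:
j = 5 (j = 4 + (-3 + 4)² = 4 + 1² = 4 + 1 = 5)
(49*j)*(7 + 6*v(6, -3)) = (49*5)*(7 + 6*(-3)) = 245*(7 - 18) = 245*(-11) = -2695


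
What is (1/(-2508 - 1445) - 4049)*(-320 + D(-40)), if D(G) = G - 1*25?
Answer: 6162193730/3953 ≈ 1.5589e+6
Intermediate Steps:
D(G) = -25 + G (D(G) = G - 25 = -25 + G)
(1/(-2508 - 1445) - 4049)*(-320 + D(-40)) = (1/(-2508 - 1445) - 4049)*(-320 + (-25 - 40)) = (1/(-3953) - 4049)*(-320 - 65) = (-1/3953 - 4049)*(-385) = -16005698/3953*(-385) = 6162193730/3953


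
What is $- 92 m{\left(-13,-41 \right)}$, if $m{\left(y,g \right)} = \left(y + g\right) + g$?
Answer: $8740$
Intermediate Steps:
$m{\left(y,g \right)} = y + 2 g$ ($m{\left(y,g \right)} = \left(g + y\right) + g = y + 2 g$)
$- 92 m{\left(-13,-41 \right)} = - 92 \left(-13 + 2 \left(-41\right)\right) = - 92 \left(-13 - 82\right) = \left(-92\right) \left(-95\right) = 8740$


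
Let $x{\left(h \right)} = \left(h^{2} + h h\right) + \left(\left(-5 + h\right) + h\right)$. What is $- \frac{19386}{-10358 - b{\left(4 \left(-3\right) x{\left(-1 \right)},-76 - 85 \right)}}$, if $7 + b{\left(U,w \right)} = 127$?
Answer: $\frac{9693}{5239} \approx 1.8502$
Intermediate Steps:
$x{\left(h \right)} = -5 + 2 h + 2 h^{2}$ ($x{\left(h \right)} = \left(h^{2} + h^{2}\right) + \left(-5 + 2 h\right) = 2 h^{2} + \left(-5 + 2 h\right) = -5 + 2 h + 2 h^{2}$)
$b{\left(U,w \right)} = 120$ ($b{\left(U,w \right)} = -7 + 127 = 120$)
$- \frac{19386}{-10358 - b{\left(4 \left(-3\right) x{\left(-1 \right)},-76 - 85 \right)}} = - \frac{19386}{-10358 - 120} = - \frac{19386}{-10478} = \left(-19386\right) \left(- \frac{1}{10478}\right) = \frac{9693}{5239}$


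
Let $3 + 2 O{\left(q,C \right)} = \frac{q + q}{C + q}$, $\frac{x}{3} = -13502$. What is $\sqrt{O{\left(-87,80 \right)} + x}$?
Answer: $\frac{i \sqrt{7937034}}{14} \approx 201.23 i$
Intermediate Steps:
$x = -40506$ ($x = 3 \left(-13502\right) = -40506$)
$O{\left(q,C \right)} = - \frac{3}{2} + \frac{q}{C + q}$ ($O{\left(q,C \right)} = - \frac{3}{2} + \frac{\left(q + q\right) \frac{1}{C + q}}{2} = - \frac{3}{2} + \frac{2 q \frac{1}{C + q}}{2} = - \frac{3}{2} + \frac{q}{C + q}$)
$\sqrt{O{\left(-87,80 \right)} + x} = \sqrt{\frac{\left(-1\right) \left(-87\right) - 240}{2 \left(80 - 87\right)} - 40506} = \sqrt{\frac{87 - 240}{2 \left(-7\right)} - 40506} = \sqrt{\frac{1}{2} \left(- \frac{1}{7}\right) \left(-153\right) - 40506} = \sqrt{\frac{153}{14} - 40506} = \sqrt{- \frac{566931}{14}} = \frac{i \sqrt{7937034}}{14}$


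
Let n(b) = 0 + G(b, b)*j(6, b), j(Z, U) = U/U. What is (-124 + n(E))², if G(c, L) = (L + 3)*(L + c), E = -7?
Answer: 4624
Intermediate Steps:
j(Z, U) = 1
G(c, L) = (3 + L)*(L + c)
n(b) = 2*b² + 6*b (n(b) = 0 + (b² + 3*b + 3*b + b*b)*1 = 0 + (b² + 3*b + 3*b + b²)*1 = 0 + (2*b² + 6*b)*1 = 0 + (2*b² + 6*b) = 2*b² + 6*b)
(-124 + n(E))² = (-124 + 2*(-7)*(3 - 7))² = (-124 + 2*(-7)*(-4))² = (-124 + 56)² = (-68)² = 4624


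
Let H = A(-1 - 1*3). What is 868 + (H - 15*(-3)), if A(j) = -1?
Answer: 912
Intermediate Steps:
H = -1
868 + (H - 15*(-3)) = 868 + (-1 - 15*(-3)) = 868 + (-1 + 45) = 868 + 44 = 912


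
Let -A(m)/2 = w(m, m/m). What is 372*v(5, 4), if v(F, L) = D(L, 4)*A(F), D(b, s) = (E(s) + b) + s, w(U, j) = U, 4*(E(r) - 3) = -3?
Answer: -38130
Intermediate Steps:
E(r) = 9/4 (E(r) = 3 + (¼)*(-3) = 3 - ¾ = 9/4)
D(b, s) = 9/4 + b + s (D(b, s) = (9/4 + b) + s = 9/4 + b + s)
A(m) = -2*m
v(F, L) = -2*F*(25/4 + L) (v(F, L) = (9/4 + L + 4)*(-2*F) = (25/4 + L)*(-2*F) = -2*F*(25/4 + L))
372*v(5, 4) = 372*(-½*5*(25 + 4*4)) = 372*(-½*5*(25 + 16)) = 372*(-½*5*41) = 372*(-205/2) = -38130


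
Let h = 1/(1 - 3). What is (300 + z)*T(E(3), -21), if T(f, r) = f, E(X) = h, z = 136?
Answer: -218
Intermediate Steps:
h = -½ (h = 1/(-2) = -½ ≈ -0.50000)
E(X) = -½
(300 + z)*T(E(3), -21) = (300 + 136)*(-½) = 436*(-½) = -218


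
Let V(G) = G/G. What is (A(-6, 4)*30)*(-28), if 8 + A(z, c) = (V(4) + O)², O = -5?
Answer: -6720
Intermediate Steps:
V(G) = 1
A(z, c) = 8 (A(z, c) = -8 + (1 - 5)² = -8 + (-4)² = -8 + 16 = 8)
(A(-6, 4)*30)*(-28) = (8*30)*(-28) = 240*(-28) = -6720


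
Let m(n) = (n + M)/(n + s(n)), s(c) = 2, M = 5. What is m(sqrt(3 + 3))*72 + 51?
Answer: -93 + 108*sqrt(6) ≈ 171.54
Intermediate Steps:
m(n) = (5 + n)/(2 + n) (m(n) = (n + 5)/(n + 2) = (5 + n)/(2 + n))
m(sqrt(3 + 3))*72 + 51 = ((5 + sqrt(3 + 3))/(2 + sqrt(3 + 3)))*72 + 51 = ((5 + sqrt(6))/(2 + sqrt(6)))*72 + 51 = 72*(5 + sqrt(6))/(2 + sqrt(6)) + 51 = 51 + 72*(5 + sqrt(6))/(2 + sqrt(6))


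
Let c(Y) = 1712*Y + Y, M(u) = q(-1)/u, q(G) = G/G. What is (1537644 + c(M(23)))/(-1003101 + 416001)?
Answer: -471567/180044 ≈ -2.6192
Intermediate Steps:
q(G) = 1
M(u) = 1/u
c(Y) = 1713*Y
(1537644 + c(M(23)))/(-1003101 + 416001) = (1537644 + 1713/23)/(-1003101 + 416001) = (1537644 + 1713*(1/23))/(-587100) = (1537644 + 1713/23)*(-1/587100) = (35367525/23)*(-1/587100) = -471567/180044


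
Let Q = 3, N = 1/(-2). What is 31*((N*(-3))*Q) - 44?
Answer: 191/2 ≈ 95.500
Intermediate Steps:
N = -1/2 ≈ -0.50000
31*((N*(-3))*Q) - 44 = 31*(-1/2*(-3)*3) - 44 = 31*((3/2)*3) - 44 = 31*(9/2) - 44 = 279/2 - 44 = 191/2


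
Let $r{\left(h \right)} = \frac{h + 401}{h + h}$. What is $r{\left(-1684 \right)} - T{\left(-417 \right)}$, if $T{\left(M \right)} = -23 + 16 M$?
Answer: $\frac{22550043}{3368} \approx 6695.4$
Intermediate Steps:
$r{\left(h \right)} = \frac{401 + h}{2 h}$
$r{\left(-1684 \right)} - T{\left(-417 \right)} = \frac{401 - 1684}{2 \left(-1684\right)} - \left(-23 + 16 \left(-417\right)\right) = \frac{1}{2} \left(- \frac{1}{1684}\right) \left(-1283\right) - \left(-23 - 6672\right) = \frac{1283}{3368} - -6695 = \frac{1283}{3368} + 6695 = \frac{22550043}{3368}$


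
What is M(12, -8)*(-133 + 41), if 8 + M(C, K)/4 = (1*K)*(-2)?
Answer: -2944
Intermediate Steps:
M(C, K) = -32 - 8*K (M(C, K) = -32 + 4*((1*K)*(-2)) = -32 + 4*(K*(-2)) = -32 + 4*(-2*K) = -32 - 8*K)
M(12, -8)*(-133 + 41) = (-32 - 8*(-8))*(-133 + 41) = (-32 + 64)*(-92) = 32*(-92) = -2944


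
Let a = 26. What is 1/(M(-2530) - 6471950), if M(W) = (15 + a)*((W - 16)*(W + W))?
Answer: 1/521721210 ≈ 1.9167e-9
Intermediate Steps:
M(W) = 82*W*(-16 + W) (M(W) = (15 + 26)*((W - 16)*(W + W)) = 41*((-16 + W)*(2*W)) = 41*(2*W*(-16 + W)) = 82*W*(-16 + W))
1/(M(-2530) - 6471950) = 1/(82*(-2530)*(-16 - 2530) - 6471950) = 1/(82*(-2530)*(-2546) - 6471950) = 1/(528193160 - 6471950) = 1/521721210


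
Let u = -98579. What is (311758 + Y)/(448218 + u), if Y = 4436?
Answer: 316194/349639 ≈ 0.90434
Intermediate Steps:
(311758 + Y)/(448218 + u) = (311758 + 4436)/(448218 - 98579) = 316194/349639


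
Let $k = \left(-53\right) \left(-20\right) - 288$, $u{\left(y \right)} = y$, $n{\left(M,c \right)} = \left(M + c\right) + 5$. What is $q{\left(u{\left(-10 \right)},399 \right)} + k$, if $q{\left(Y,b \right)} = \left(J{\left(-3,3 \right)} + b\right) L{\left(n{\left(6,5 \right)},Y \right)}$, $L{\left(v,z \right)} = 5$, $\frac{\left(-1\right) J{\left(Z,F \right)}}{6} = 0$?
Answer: $2767$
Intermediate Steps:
$J{\left(Z,F \right)} = 0$ ($J{\left(Z,F \right)} = \left(-6\right) 0 = 0$)
$n{\left(M,c \right)} = 5 + M + c$
$k = 772$ ($k = 1060 - 288 = 772$)
$q{\left(Y,b \right)} = 5 b$ ($q{\left(Y,b \right)} = \left(0 + b\right) 5 = b 5 = 5 b$)
$q{\left(u{\left(-10 \right)},399 \right)} + k = 5 \cdot 399 + 772 = 1995 + 772 = 2767$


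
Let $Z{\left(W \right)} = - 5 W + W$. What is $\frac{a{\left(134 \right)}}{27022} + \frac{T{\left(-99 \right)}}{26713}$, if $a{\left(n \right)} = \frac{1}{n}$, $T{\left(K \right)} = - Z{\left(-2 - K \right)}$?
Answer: $\frac{1404954537}{96726383924} \approx 0.014525$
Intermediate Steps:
$Z{\left(W \right)} = - 4 W$
$T{\left(K \right)} = -8 - 4 K$ ($T{\left(K \right)} = - \left(-4\right) \left(-2 - K\right) = - (8 + 4 K) = -8 - 4 K$)
$\frac{a{\left(134 \right)}}{27022} + \frac{T{\left(-99 \right)}}{26713} = \frac{1}{134 \cdot 27022} + \frac{-8 - -396}{26713} = \frac{1}{134} \cdot \frac{1}{27022} + \left(-8 + 396\right) \frac{1}{26713} = \frac{1}{3620948} + 388 \cdot \frac{1}{26713} = \frac{1}{3620948} + \frac{388}{26713} = \frac{1404954537}{96726383924}$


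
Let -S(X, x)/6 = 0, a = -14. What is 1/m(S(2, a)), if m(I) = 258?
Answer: 1/258 ≈ 0.0038760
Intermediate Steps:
S(X, x) = 0 (S(X, x) = -6*0 = 0)
1/m(S(2, a)) = 1/258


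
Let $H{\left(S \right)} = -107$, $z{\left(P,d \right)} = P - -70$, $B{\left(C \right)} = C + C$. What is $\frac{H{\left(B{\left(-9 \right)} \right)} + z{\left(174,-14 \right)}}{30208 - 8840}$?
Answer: $\frac{137}{21368} \approx 0.0064115$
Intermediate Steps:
$B{\left(C \right)} = 2 C$
$z{\left(P,d \right)} = 70 + P$ ($z{\left(P,d \right)} = P + 70 = 70 + P$)
$\frac{H{\left(B{\left(-9 \right)} \right)} + z{\left(174,-14 \right)}}{30208 - 8840} = \frac{-107 + \left(70 + 174\right)}{30208 - 8840} = \frac{-107 + 244}{21368} = 137 \cdot \frac{1}{21368} = \frac{137}{21368}$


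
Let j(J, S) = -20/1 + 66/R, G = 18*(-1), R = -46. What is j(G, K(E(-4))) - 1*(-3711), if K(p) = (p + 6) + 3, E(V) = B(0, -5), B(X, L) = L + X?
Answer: 84860/23 ≈ 3689.6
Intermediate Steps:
E(V) = -5 (E(V) = -5 + 0 = -5)
K(p) = 9 + p (K(p) = (6 + p) + 3 = 9 + p)
G = -18
j(J, S) = -493/23 (j(J, S) = -20/1 + 66/(-46) = -20*1 + 66*(-1/46) = -20 - 33/23 = -493/23)
j(G, K(E(-4))) - 1*(-3711) = -493/23 - 1*(-3711) = -493/23 + 3711 = 84860/23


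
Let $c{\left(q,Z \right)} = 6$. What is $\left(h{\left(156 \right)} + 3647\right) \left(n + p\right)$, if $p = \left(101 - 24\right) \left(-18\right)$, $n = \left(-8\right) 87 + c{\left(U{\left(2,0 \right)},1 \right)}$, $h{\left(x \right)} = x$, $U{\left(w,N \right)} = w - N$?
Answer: $-7895028$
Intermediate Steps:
$n = -690$ ($n = \left(-8\right) 87 + 6 = -696 + 6 = -690$)
$p = -1386$ ($p = 77 \left(-18\right) = -1386$)
$\left(h{\left(156 \right)} + 3647\right) \left(n + p\right) = \left(156 + 3647\right) \left(-690 - 1386\right) = 3803 \left(-2076\right) = -7895028$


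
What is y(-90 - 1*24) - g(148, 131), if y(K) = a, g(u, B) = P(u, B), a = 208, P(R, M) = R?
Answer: 60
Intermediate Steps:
g(u, B) = u
y(K) = 208
y(-90 - 1*24) - g(148, 131) = 208 - 1*148 = 208 - 148 = 60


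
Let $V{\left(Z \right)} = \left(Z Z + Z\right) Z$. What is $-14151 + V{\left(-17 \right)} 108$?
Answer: $-513543$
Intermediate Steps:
$V{\left(Z \right)} = Z \left(Z + Z^{2}\right)$ ($V{\left(Z \right)} = \left(Z^{2} + Z\right) Z = \left(Z + Z^{2}\right) Z = Z \left(Z + Z^{2}\right)$)
$-14151 + V{\left(-17 \right)} 108 = -14151 + \left(-17\right)^{2} \left(1 - 17\right) 108 = -14151 + 289 \left(-16\right) 108 = -14151 - 499392 = -513543$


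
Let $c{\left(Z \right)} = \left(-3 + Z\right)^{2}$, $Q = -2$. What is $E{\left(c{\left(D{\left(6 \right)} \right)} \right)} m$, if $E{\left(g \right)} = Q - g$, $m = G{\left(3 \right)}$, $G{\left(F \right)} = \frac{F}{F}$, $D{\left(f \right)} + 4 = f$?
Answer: $-3$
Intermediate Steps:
$D{\left(f \right)} = -4 + f$
$G{\left(F \right)} = 1$
$m = 1$
$E{\left(g \right)} = -2 - g$
$E{\left(c{\left(D{\left(6 \right)} \right)} \right)} m = \left(-2 - \left(-3 + \left(-4 + 6\right)\right)^{2}\right) 1 = \left(-2 - \left(-3 + 2\right)^{2}\right) 1 = \left(-2 - \left(-1\right)^{2}\right) 1 = \left(-2 - 1\right) 1 = \left(-3\right) 1 = -3$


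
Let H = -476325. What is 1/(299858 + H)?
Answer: -1/176467 ≈ -5.6668e-6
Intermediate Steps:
1/(299858 + H) = 1/(299858 - 476325) = 1/(-176467) = -1/176467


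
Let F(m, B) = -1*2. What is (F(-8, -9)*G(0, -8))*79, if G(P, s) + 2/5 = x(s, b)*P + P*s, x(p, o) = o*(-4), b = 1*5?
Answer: 316/5 ≈ 63.200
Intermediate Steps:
F(m, B) = -2
b = 5
x(p, o) = -4*o
G(P, s) = -⅖ - 20*P + P*s (G(P, s) = -⅖ + ((-4*5)*P + P*s) = -⅖ + (-20*P + P*s) = -⅖ - 20*P + P*s)
(F(-8, -9)*G(0, -8))*79 = -2*(-⅖ - 20*0 + 0*(-8))*79 = -2*(-⅖ + 0 + 0)*79 = -2*(-⅖)*79 = (⅘)*79 = 316/5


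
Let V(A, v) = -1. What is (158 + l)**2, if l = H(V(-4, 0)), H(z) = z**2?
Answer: 25281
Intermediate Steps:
l = 1 (l = (-1)**2 = 1)
(158 + l)**2 = (158 + 1)**2 = 159**2 = 25281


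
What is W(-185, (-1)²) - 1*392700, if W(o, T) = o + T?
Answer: -392884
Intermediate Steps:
W(o, T) = T + o
W(-185, (-1)²) - 1*392700 = ((-1)² - 185) - 1*392700 = (1 - 185) - 392700 = -184 - 392700 = -392884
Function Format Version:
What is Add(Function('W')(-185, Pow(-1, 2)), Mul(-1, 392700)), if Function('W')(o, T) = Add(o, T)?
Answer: -392884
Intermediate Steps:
Function('W')(o, T) = Add(T, o)
Add(Function('W')(-185, Pow(-1, 2)), Mul(-1, 392700)) = Add(Add(Pow(-1, 2), -185), Mul(-1, 392700)) = Add(Add(1, -185), -392700) = Add(-184, -392700) = -392884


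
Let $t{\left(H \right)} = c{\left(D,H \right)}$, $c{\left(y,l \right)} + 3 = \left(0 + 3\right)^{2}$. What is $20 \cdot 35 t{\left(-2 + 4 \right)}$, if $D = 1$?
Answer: $4200$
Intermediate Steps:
$c{\left(y,l \right)} = 6$ ($c{\left(y,l \right)} = -3 + \left(0 + 3\right)^{2} = -3 + 3^{2} = -3 + 9 = 6$)
$t{\left(H \right)} = 6$
$20 \cdot 35 t{\left(-2 + 4 \right)} = 20 \cdot 35 \cdot 6 = 700 \cdot 6 = 4200$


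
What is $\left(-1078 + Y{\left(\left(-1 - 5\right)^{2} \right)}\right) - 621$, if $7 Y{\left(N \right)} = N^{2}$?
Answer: $- \frac{10597}{7} \approx -1513.9$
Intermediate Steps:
$Y{\left(N \right)} = \frac{N^{2}}{7}$
$\left(-1078 + Y{\left(\left(-1 - 5\right)^{2} \right)}\right) - 621 = \left(-1078 + \frac{\left(\left(-1 - 5\right)^{2}\right)^{2}}{7}\right) - 621 = \left(-1078 + \frac{\left(\left(-6\right)^{2}\right)^{2}}{7}\right) - 621 = \left(-1078 + \frac{36^{2}}{7}\right) - 621 = \left(-1078 + \frac{1}{7} \cdot 1296\right) - 621 = \left(-1078 + \frac{1296}{7}\right) - 621 = - \frac{6250}{7} - 621 = - \frac{10597}{7}$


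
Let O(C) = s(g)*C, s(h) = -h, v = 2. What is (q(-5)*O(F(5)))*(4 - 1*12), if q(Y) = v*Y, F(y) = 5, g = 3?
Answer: -1200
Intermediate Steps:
q(Y) = 2*Y
O(C) = -3*C (O(C) = (-1*3)*C = -3*C)
(q(-5)*O(F(5)))*(4 - 1*12) = ((2*(-5))*(-3*5))*(4 - 1*12) = (-10*(-15))*(4 - 12) = 150*(-8) = -1200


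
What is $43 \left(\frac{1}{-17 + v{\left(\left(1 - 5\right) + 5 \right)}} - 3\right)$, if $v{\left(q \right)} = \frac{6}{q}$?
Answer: $- \frac{1462}{11} \approx -132.91$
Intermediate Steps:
$43 \left(\frac{1}{-17 + v{\left(\left(1 - 5\right) + 5 \right)}} - 3\right) = 43 \left(\frac{1}{-17 + \frac{6}{\left(1 - 5\right) + 5}} - 3\right) = 43 \left(\frac{1}{-17 + \frac{6}{-4 + 5}} - 3\right) = 43 \left(\frac{1}{-17 + \frac{6}{1}} - 3\right) = 43 \left(\frac{1}{-17 + 6 \cdot 1} - 3\right) = 43 \left(\frac{1}{-17 + 6} - 3\right) = 43 \left(\frac{1}{-11} - 3\right) = 43 \left(- \frac{1}{11} - 3\right) = 43 \left(- \frac{34}{11}\right) = - \frac{1462}{11}$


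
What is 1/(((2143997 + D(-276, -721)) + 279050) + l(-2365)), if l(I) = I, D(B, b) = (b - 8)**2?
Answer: 1/2952123 ≈ 3.3874e-7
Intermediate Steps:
D(B, b) = (-8 + b)**2
1/(((2143997 + D(-276, -721)) + 279050) + l(-2365)) = 1/(((2143997 + (-8 - 721)**2) + 279050) - 2365) = 1/(((2143997 + (-729)**2) + 279050) - 2365) = 1/(((2143997 + 531441) + 279050) - 2365) = 1/((2675438 + 279050) - 2365) = 1/(2954488 - 2365) = 1/2952123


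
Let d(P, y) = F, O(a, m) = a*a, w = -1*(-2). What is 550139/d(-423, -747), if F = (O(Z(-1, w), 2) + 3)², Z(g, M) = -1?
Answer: 550139/16 ≈ 34384.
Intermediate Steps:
w = 2
O(a, m) = a²
F = 16 (F = ((-1)² + 3)² = (1 + 3)² = 4² = 16)
d(P, y) = 16
550139/d(-423, -747) = 550139/16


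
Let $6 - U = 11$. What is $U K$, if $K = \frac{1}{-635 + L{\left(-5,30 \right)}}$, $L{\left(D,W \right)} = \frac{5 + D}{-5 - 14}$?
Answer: $\frac{1}{127} \approx 0.007874$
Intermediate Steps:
$L{\left(D,W \right)} = - \frac{5}{19} - \frac{D}{19}$ ($L{\left(D,W \right)} = \frac{5 + D}{-19} = \left(5 + D\right) \left(- \frac{1}{19}\right) = - \frac{5}{19} - \frac{D}{19}$)
$U = -5$ ($U = 6 - 11 = -5$)
$K = - \frac{1}{635}$ ($K = \frac{1}{-635 - 0} = \frac{1}{-635 + \left(- \frac{5}{19} + \frac{5}{19}\right)} = \frac{1}{-635 + 0} = \frac{1}{-635} = - \frac{1}{635} \approx -0.0015748$)
$U K = \left(-5\right) \left(- \frac{1}{635}\right) = \frac{1}{127}$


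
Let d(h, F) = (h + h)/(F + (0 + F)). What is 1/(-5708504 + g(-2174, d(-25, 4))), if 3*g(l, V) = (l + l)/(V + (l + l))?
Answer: -52251/298275025112 ≈ -1.7518e-7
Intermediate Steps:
d(h, F) = h/F (d(h, F) = (2*h)/(F + F) = (2*h)/((2*F)) = (2*h)*(1/(2*F)) = h/F)
g(l, V) = 2*l/(3*(V + 2*l)) (g(l, V) = ((l + l)/(V + (l + l)))/3 = ((2*l)/(V + 2*l))/3 = (2*l/(V + 2*l))/3 = 2*l/(3*(V + 2*l)))
1/(-5708504 + g(-2174, d(-25, 4))) = 1/(-5708504 + (⅔)*(-2174)/(-25/4 + 2*(-2174))) = 1/(-5708504 + (⅔)*(-2174)/(-25*¼ - 4348)) = 1/(-5708504 + (⅔)*(-2174)/(-25/4 - 4348)) = 1/(-5708504 + (⅔)*(-2174)/(-17417/4)) = 1/(-5708504 + (⅔)*(-2174)*(-4/17417)) = 1/(-5708504 + 17392/52251) = 1/(-298275025112/52251) = -52251/298275025112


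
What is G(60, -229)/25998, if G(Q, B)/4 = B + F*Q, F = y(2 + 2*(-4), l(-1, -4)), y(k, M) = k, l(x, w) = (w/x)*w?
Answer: -1178/12999 ≈ -0.090622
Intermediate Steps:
l(x, w) = w**2/x
F = -6 (F = 2 + 2*(-4) = 2 - 8 = -6)
G(Q, B) = -24*Q + 4*B (G(Q, B) = 4*(B - 6*Q) = -24*Q + 4*B)
G(60, -229)/25998 = (-24*60 + 4*(-229))/25998 = (-1440 - 916)*(1/25998) = -2356*1/25998 = -1178/12999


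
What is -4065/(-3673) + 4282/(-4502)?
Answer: 1286422/8267923 ≈ 0.15559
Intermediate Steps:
-4065/(-3673) + 4282/(-4502) = -4065*(-1/3673) + 4282*(-1/4502) = 4065/3673 - 2141/2251 = 1286422/8267923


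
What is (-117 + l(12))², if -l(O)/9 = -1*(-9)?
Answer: 39204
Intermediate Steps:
l(O) = -81 (l(O) = -(-9)*(-9) = -9*9 = -81)
(-117 + l(12))² = (-117 - 81)² = (-198)² = 39204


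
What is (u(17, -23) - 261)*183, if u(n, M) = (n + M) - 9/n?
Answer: -832284/17 ≈ -48958.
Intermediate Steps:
u(n, M) = M + n - 9/n (u(n, M) = (M + n) - 9/n = M + n - 9/n)
(u(17, -23) - 261)*183 = ((-23 + 17 - 9/17) - 261)*183 = (-111/17 - 261)*183 = -4548/17*183 = -832284/17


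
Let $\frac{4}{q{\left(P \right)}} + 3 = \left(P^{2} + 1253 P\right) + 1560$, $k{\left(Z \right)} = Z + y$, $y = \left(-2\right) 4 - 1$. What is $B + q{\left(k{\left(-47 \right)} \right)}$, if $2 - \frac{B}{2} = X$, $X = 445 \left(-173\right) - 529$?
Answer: $\frac{10150720196}{65475} \approx 1.5503 \cdot 10^{5}$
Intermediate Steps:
$y = -9$ ($y = -8 - 1 = -9$)
$k{\left(Z \right)} = -9 + Z$ ($k{\left(Z \right)} = Z - 9 = -9 + Z$)
$X = -77514$ ($X = -76985 - 529 = -77514$)
$B = 155032$ ($B = 4 - -155028 = 4 + 155028 = 155032$)
$q{\left(P \right)} = \frac{4}{1557 + P^{2} + 1253 P}$ ($q{\left(P \right)} = \frac{4}{-3 + \left(\left(P^{2} + 1253 P\right) + 1560\right)} = \frac{4}{-3 + \left(1560 + P^{2} + 1253 P\right)} = \frac{4}{1557 + P^{2} + 1253 P}$)
$B + q{\left(k{\left(-47 \right)} \right)} = 155032 + \frac{4}{1557 + \left(-9 - 47\right)^{2} + 1253 \left(-9 - 47\right)} = 155032 + \frac{4}{1557 + \left(-56\right)^{2} + 1253 \left(-56\right)} = 155032 + \frac{4}{1557 + 3136 - 70168} = 155032 + \frac{4}{-65475} = 155032 + 4 \left(- \frac{1}{65475}\right) = 155032 - \frac{4}{65475} = \frac{10150720196}{65475}$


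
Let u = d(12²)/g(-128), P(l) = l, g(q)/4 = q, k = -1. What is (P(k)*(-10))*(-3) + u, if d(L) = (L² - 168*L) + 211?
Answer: -12115/512 ≈ -23.662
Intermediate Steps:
g(q) = 4*q
d(L) = 211 + L² - 168*L
u = 3245/512 (u = (211 + (12²)² - 168*12²)/((4*(-128))) = (211 + 144² - 168*144)/(-512) = (211 + 20736 - 24192)*(-1/512) = -3245*(-1/512) = 3245/512 ≈ 6.3379)
(P(k)*(-10))*(-3) + u = -1*(-10)*(-3) + 3245/512 = 10*(-3) + 3245/512 = -30 + 3245/512 = -12115/512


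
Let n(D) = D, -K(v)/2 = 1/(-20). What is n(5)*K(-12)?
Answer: ½ ≈ 0.50000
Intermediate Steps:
K(v) = ⅒ (K(v) = -2/(-20) = -2*(-1/20) = ⅒)
n(5)*K(-12) = 5*(⅒) = ½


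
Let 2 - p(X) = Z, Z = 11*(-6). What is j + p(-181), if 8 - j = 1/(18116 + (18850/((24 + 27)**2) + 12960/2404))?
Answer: 2153740047655/28338705406 ≈ 76.000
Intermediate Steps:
Z = -66
p(X) = 68 (p(X) = 2 - 1*(-66) = 2 + 66 = 68)
j = 226708080047/28338705406 (j = 8 - 1/(18116 + (18850/((24 + 27)**2) + 12960/2404)) = 8 - 1/(18116 + (18850/(51**2) + 12960*(1/2404))) = 8 - 1/(18116 + (18850/2601 + 3240/601)) = 8 - 1/(18116 + 19756090/1563201) = 8 - 1/28338705406/1563201 = 8 - 1*1563201/28338705406 = 8 - 1563201/28338705406 = 226708080047/28338705406 ≈ 7.9999)
j + p(-181) = 226708080047/28338705406 + 68 = 2153740047655/28338705406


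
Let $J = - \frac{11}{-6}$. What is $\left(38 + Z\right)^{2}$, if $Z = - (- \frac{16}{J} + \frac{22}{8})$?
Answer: $\frac{3744225}{1936} \approx 1934.0$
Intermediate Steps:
$J = \frac{11}{6}$ ($J = \left(-11\right) \left(- \frac{1}{6}\right) = \frac{11}{6} \approx 1.8333$)
$Z = \frac{263}{44}$ ($Z = - (- \frac{16}{\frac{11}{6}} + \frac{22}{8}) = - (\left(-16\right) \frac{6}{11} + 22 \cdot \frac{1}{8}) = - (- \frac{96}{11} + \frac{11}{4}) = \left(-1\right) \left(- \frac{263}{44}\right) = \frac{263}{44} \approx 5.9773$)
$\left(38 + Z\right)^{2} = \left(38 + \frac{263}{44}\right)^{2} = \left(\frac{1935}{44}\right)^{2} = \frac{3744225}{1936}$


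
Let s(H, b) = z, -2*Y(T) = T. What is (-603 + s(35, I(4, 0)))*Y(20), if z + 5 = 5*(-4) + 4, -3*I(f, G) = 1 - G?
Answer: 6240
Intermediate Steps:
Y(T) = -T/2
I(f, G) = -1/3 + G/3 (I(f, G) = -(1 - G)/3 = -1/3 + G/3)
z = -21 (z = -5 + (5*(-4) + 4) = -5 + (-20 + 4) = -5 - 16 = -21)
s(H, b) = -21
(-603 + s(35, I(4, 0)))*Y(20) = (-603 - 21)*(-1/2*20) = -624*(-10) = 6240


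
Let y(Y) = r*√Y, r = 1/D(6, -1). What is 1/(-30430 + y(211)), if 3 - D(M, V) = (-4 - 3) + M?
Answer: -486880/14815758189 - 4*√211/14815758189 ≈ -3.2866e-5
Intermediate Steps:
D(M, V) = 10 - M (D(M, V) = 3 - ((-4 - 3) + M) = 3 - (-7 + M) = 3 + (7 - M) = 10 - M)
r = ¼ (r = 1/(10 - 1*6) = 1/(10 - 6) = 1/4 = ¼ ≈ 0.25000)
y(Y) = √Y/4
1/(-30430 + y(211)) = 1/(-30430 + √211/4)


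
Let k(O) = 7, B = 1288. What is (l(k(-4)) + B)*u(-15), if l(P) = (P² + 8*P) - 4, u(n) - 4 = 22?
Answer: 36114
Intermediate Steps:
u(n) = 26 (u(n) = 4 + 22 = 26)
l(P) = -4 + P² + 8*P
(l(k(-4)) + B)*u(-15) = ((-4 + 7² + 8*7) + 1288)*26 = ((-4 + 49 + 56) + 1288)*26 = (101 + 1288)*26 = 1389*26 = 36114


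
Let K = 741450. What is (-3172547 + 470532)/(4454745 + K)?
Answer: -540403/1039239 ≈ -0.52000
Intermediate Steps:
(-3172547 + 470532)/(4454745 + K) = (-3172547 + 470532)/(4454745 + 741450) = -2702015/5196195 = -2702015*1/5196195 = -540403/1039239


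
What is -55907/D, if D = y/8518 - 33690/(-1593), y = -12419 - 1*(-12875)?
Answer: -126435301803/47949638 ≈ -2636.8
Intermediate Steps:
y = 456 (y = -12419 + 12875 = 456)
D = 47949638/2261529 (D = 456/8518 - 33690/(-1593) = 456*(1/8518) - 33690*(-1/1593) = 228/4259 + 11230/531 = 47949638/2261529 ≈ 21.202)
-55907/D = -55907/47949638/2261529 = -55907*2261529/47949638 = -126435301803/47949638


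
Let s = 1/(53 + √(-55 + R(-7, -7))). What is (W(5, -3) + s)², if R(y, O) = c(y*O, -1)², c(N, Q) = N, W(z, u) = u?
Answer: (1336 + √2346)²/214369 ≈ 8.9409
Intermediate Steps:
R(y, O) = O²*y² (R(y, O) = (y*O)² = (O*y)² = O²*y²)
s = 1/(53 + √2346) (s = 1/(53 + √(-55 + (-7)²*(-7)²)) = 1/(53 + √(-55 + 49*49)) = 1/(53 + √(-55 + 2401)) = 1/(53 + √2346) ≈ 0.0098585)
(W(5, -3) + s)² = (-3 + (53/463 - √2346/463))² = (-1336/463 - √2346/463)²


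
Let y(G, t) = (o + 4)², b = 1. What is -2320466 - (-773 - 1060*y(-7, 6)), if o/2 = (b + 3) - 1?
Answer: -2213693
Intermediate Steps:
o = 6 (o = 2*((1 + 3) - 1) = 2*(4 - 1) = 2*3 = 6)
y(G, t) = 100 (y(G, t) = (6 + 4)² = 10² = 100)
-2320466 - (-773 - 1060*y(-7, 6)) = -2320466 - (-773 - 1060*100) = -2320466 - (-773 - 106000) = -2320466 - 1*(-106773) = -2320466 + 106773 = -2213693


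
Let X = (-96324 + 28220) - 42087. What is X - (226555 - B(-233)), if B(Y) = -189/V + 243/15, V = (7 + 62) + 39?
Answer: -6734631/20 ≈ -3.3673e+5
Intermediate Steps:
V = 108 (V = 69 + 39 = 108)
B(Y) = 289/20 (B(Y) = -189/108 + 243/15 = -189*1/108 + 243*(1/15) = -7/4 + 81/5 = 289/20)
X = -110191 (X = -68104 - 42087 = -110191)
X - (226555 - B(-233)) = -110191 - (226555 - 1*289/20) = -110191 - (226555 - 289/20) = -110191 - 1*4530811/20 = -110191 - 4530811/20 = -6734631/20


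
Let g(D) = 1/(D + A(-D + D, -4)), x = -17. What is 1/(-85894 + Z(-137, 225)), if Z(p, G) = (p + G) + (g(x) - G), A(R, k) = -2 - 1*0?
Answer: -19/1634590 ≈ -1.1624e-5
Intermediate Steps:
A(R, k) = -2 (A(R, k) = -2 + 0 = -2)
g(D) = 1/(-2 + D) (g(D) = 1/(D - 2) = 1/(-2 + D))
Z(p, G) = -1/19 + p (Z(p, G) = (p + G) + (1/(-2 - 17) - G) = (G + p) + (1/(-19) - G) = (G + p) + (-1/19 - G) = -1/19 + p)
1/(-85894 + Z(-137, 225)) = 1/(-85894 + (-1/19 - 137)) = 1/(-85894 - 2604/19) = 1/(-1634590/19) = -19/1634590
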